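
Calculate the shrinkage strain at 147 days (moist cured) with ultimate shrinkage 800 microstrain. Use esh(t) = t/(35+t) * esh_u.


esh(147) = 147 / (35 + 147) * 800
= 147 / 182 * 800
= 646.2 microstrain

646.2


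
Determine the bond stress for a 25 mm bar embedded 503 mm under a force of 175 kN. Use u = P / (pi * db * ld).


u = P / (pi * db * ld)
= 175 * 1000 / (pi * 25 * 503)
= 4.43 MPa

4.43


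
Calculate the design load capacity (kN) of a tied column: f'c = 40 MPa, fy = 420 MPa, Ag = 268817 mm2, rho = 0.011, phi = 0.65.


Ast = rho * Ag = 0.011 * 268817 = 2956.987 mm2
phi*Pn = 0.65 * 0.80 * (0.85 * 40 * (268817 - 2956.987) + 420 * 2956.987) / 1000
= 5346.21 kN

5346.21


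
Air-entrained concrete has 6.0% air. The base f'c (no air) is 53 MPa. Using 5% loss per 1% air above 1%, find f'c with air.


Strength loss = (6.0 - 1) * 5 = 25.0%
f'c = 53 * (1 - 25.0/100)
= 39.75 MPa

39.75


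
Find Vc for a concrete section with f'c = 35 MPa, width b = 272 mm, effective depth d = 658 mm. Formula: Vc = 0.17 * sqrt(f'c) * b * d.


Vc = 0.17 * sqrt(35) * 272 * 658 / 1000
= 180.0 kN

180.0


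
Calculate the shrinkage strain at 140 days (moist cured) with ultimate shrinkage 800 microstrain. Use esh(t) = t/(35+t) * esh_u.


esh(140) = 140 / (35 + 140) * 800
= 140 / 175 * 800
= 640.0 microstrain

640.0


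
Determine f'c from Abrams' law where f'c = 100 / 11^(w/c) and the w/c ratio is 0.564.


f'c = 100 / 11^0.564
= 100 / 3.867
= 25.86 MPa

25.86


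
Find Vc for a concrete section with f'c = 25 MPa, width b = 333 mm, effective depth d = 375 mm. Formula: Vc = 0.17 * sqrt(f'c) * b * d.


Vc = 0.17 * sqrt(25) * 333 * 375 / 1000
= 106.14 kN

106.14


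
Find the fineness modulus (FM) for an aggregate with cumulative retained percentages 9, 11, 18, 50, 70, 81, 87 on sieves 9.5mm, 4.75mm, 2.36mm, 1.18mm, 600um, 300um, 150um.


FM = sum(cumulative % retained) / 100
= 326 / 100
= 3.26

3.26


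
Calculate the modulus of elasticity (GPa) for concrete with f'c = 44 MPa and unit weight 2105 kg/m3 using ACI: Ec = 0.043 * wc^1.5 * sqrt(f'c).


Ec = 0.043 * 2105^1.5 * sqrt(44) / 1000
= 27.55 GPa

27.55


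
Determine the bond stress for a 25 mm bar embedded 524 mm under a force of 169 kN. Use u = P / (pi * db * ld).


u = P / (pi * db * ld)
= 169 * 1000 / (pi * 25 * 524)
= 4.106 MPa

4.106


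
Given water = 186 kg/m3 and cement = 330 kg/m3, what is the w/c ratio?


w/c = water / cement
w/c = 186 / 330 = 0.564

0.564


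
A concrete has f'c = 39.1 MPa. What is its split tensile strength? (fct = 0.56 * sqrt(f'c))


fct = 0.56 * sqrt(39.1)
= 0.56 * 6.253
= 3.502 MPa

3.502


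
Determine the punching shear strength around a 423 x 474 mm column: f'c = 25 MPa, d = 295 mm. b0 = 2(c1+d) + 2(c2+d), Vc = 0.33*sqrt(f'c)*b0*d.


b0 = 2*(423 + 295) + 2*(474 + 295) = 2974 mm
Vc = 0.33 * sqrt(25) * 2974 * 295 / 1000
= 1447.59 kN

1447.59


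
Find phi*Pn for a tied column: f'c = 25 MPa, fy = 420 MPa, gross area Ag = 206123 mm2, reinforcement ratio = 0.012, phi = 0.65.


Ast = rho * Ag = 0.012 * 206123 = 2473.476 mm2
phi*Pn = 0.65 * 0.80 * (0.85 * 25 * (206123 - 2473.476) + 420 * 2473.476) / 1000
= 2790.53 kN

2790.53


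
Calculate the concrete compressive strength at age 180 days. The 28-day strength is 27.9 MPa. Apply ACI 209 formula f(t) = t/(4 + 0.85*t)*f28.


f(180) = 180 / (4 + 0.85 * 180) * 27.9
= 180 / 157.0 * 27.9
= 31.99 MPa

31.99


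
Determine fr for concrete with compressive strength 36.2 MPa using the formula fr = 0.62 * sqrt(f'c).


fr = 0.62 * sqrt(36.2)
= 3.73 MPa

3.73


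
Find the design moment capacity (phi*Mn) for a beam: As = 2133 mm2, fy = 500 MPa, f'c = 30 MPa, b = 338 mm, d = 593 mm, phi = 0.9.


a = As * fy / (0.85 * f'c * b)
= 2133 * 500 / (0.85 * 30 * 338)
= 123.7383 mm
Mn = As * fy * (d - a/2) / 10^6
= 566.4511 kN-m
phi*Mn = 0.9 * 566.4511 = 509.81 kN-m

509.81


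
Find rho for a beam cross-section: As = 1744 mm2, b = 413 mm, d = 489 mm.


rho = As / (b * d)
= 1744 / (413 * 489)
= 0.0086

0.0086


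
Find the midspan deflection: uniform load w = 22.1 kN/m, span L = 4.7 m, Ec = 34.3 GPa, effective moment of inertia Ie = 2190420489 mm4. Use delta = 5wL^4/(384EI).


Convert: L = 4.7 m = 4700 mm, Ec = 34.3 GPa = 34300 MPa
delta = 5 * 22.1 * 4700^4 / (384 * 34300 * 2190420489)
= 1.87 mm

1.87


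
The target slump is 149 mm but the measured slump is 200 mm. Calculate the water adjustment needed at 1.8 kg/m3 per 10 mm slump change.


Difference = 149 - 200 = -51 mm
Water adjustment = -51 * 1.8 / 10 = -9.2 kg/m3

-9.2


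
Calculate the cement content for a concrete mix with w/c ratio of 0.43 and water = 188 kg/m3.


Cement = water / (w/c)
= 188 / 0.43
= 437.2 kg/m3

437.2


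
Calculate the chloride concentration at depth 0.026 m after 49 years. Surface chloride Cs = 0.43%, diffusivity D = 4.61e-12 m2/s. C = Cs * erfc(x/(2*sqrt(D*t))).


t_seconds = 49 * 365.25 * 24 * 3600 = 1546322400.0 s
arg = 0.026 / (2 * sqrt(4.61e-12 * 1546322400.0))
= 0.154
erfc(0.154) = 0.8276
C = 0.43 * 0.8276 = 0.3559%

0.3559


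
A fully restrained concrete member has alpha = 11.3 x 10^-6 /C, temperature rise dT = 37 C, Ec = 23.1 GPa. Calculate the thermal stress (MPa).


sigma = alpha * dT * Ec
= 11.3e-6 * 37 * 23.1 * 1000
= 9.658 MPa

9.658


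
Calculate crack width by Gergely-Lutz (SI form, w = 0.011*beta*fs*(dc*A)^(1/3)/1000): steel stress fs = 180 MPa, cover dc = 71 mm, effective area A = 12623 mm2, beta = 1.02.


w = 0.011 * beta * fs * (dc * A)^(1/3) / 1000
= 0.011 * 1.02 * 180 * (71 * 12623)^(1/3) / 1000
= 0.195 mm

0.195


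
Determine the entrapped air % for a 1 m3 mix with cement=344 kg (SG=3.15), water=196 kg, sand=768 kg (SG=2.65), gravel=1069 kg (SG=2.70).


Vol cement = 344 / (3.15 * 1000) = 0.109206 m3
Vol water = 196 / 1000 = 0.196 m3
Vol sand = 768 / (2.65 * 1000) = 0.289811 m3
Vol gravel = 1069 / (2.70 * 1000) = 0.395926 m3
Total solid + water volume = 0.990944 m3
Air = (1 - 0.990944) * 100 = 0.91%

0.91


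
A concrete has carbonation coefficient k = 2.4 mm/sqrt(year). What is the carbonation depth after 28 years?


depth = k * sqrt(t)
= 2.4 * sqrt(28)
= 12.7 mm

12.7


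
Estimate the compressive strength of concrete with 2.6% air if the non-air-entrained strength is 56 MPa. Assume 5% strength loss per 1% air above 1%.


Strength loss = (2.6 - 1) * 5 = 8.0%
f'c = 56 * (1 - 8.0/100)
= 51.52 MPa

51.52


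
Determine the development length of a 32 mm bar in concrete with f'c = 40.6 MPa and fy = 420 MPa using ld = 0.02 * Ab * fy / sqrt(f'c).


Ab = pi * 32^2 / 4 = 804.248 mm2
ld = 0.02 * 804.248 * 420 / sqrt(40.6)
= 1060.2 mm

1060.2


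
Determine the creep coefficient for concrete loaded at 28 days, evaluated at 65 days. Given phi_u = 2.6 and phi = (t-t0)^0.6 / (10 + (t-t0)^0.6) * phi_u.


dt = 65 - 28 = 37
phi = 37^0.6 / (10 + 37^0.6) * 2.6
= 1.212

1.212


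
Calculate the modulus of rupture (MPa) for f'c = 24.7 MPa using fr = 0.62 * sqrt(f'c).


fr = 0.62 * sqrt(24.7)
= 3.081 MPa

3.081


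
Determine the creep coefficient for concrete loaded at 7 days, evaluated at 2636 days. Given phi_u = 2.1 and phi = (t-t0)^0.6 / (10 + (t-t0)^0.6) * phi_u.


dt = 2636 - 7 = 2629
phi = 2629^0.6 / (10 + 2629^0.6) * 2.1
= 1.929

1.929


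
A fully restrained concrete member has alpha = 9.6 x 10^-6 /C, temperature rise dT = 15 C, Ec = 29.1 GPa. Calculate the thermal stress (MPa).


sigma = alpha * dT * Ec
= 9.6e-6 * 15 * 29.1 * 1000
= 4.19 MPa

4.19


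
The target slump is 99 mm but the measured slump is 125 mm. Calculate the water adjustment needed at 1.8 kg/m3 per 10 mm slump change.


Difference = 99 - 125 = -26 mm
Water adjustment = -26 * 1.8 / 10 = -4.7 kg/m3

-4.7


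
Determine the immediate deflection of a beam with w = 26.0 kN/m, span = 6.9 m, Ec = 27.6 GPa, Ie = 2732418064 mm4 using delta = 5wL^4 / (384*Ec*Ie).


Convert: L = 6.9 m = 6900 mm, Ec = 27.6 GPa = 27600 MPa
delta = 5 * 26.0 * 6900^4 / (384 * 27600 * 2732418064)
= 10.18 mm

10.18


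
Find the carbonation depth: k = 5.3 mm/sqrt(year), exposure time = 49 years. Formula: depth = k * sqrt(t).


depth = k * sqrt(t)
= 5.3 * sqrt(49)
= 37.1 mm

37.1


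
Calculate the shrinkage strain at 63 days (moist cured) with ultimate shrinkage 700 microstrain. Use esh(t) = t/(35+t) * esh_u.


esh(63) = 63 / (35 + 63) * 700
= 63 / 98 * 700
= 450.0 microstrain

450.0


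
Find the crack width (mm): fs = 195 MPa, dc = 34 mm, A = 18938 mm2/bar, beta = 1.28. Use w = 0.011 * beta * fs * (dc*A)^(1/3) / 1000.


w = 0.011 * beta * fs * (dc * A)^(1/3) / 1000
= 0.011 * 1.28 * 195 * (34 * 18938)^(1/3) / 1000
= 0.237 mm

0.237


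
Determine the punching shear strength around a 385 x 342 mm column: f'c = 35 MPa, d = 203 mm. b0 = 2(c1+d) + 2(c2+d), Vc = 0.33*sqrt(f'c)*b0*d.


b0 = 2*(385 + 203) + 2*(342 + 203) = 2266 mm
Vc = 0.33 * sqrt(35) * 2266 * 203 / 1000
= 898.06 kN

898.06


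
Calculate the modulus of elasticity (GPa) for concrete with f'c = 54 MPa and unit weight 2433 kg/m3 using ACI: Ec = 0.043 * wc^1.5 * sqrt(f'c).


Ec = 0.043 * 2433^1.5 * sqrt(54) / 1000
= 37.92 GPa

37.92


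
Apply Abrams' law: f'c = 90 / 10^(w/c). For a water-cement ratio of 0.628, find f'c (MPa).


f'c = 90 / 10^0.628
= 90 / 4.246
= 21.2 MPa

21.2


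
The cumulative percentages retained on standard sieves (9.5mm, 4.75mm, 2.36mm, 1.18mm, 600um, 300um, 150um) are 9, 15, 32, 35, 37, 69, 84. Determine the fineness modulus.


FM = sum(cumulative % retained) / 100
= 281 / 100
= 2.81

2.81


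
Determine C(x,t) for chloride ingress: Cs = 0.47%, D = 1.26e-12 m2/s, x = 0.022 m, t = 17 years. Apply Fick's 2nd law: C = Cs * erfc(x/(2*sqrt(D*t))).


t_seconds = 17 * 365.25 * 24 * 3600 = 536479200.0 s
arg = 0.022 / (2 * sqrt(1.26e-12 * 536479200.0))
= 0.4231
erfc(0.4231) = 0.5496
C = 0.47 * 0.5496 = 0.2583%

0.2583


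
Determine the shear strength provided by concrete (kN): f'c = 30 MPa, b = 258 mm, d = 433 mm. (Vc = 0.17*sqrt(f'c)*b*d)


Vc = 0.17 * sqrt(30) * 258 * 433 / 1000
= 104.02 kN

104.02


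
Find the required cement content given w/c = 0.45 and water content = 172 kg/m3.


Cement = water / (w/c)
= 172 / 0.45
= 382.2 kg/m3

382.2


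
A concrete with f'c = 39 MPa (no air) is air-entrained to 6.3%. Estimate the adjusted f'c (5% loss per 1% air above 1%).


Strength loss = (6.3 - 1) * 5 = 26.5%
f'c = 39 * (1 - 26.5/100)
= 28.66 MPa

28.66


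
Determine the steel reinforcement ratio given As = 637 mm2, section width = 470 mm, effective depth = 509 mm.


rho = As / (b * d)
= 637 / (470 * 509)
= 0.0027

0.0027


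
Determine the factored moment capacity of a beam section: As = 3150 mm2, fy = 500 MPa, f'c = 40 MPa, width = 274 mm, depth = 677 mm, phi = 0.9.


a = As * fy / (0.85 * f'c * b)
= 3150 * 500 / (0.85 * 40 * 274)
= 169.064 mm
Mn = As * fy * (d - a/2) / 10^6
= 933.1371 kN-m
phi*Mn = 0.9 * 933.1371 = 839.82 kN-m

839.82


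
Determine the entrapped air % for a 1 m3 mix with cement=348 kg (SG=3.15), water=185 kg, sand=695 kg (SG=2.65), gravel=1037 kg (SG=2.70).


Vol cement = 348 / (3.15 * 1000) = 0.110476 m3
Vol water = 185 / 1000 = 0.185 m3
Vol sand = 695 / (2.65 * 1000) = 0.262264 m3
Vol gravel = 1037 / (2.70 * 1000) = 0.384074 m3
Total solid + water volume = 0.941814 m3
Air = (1 - 0.941814) * 100 = 5.82%

5.82


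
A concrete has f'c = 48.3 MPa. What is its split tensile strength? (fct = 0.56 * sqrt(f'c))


fct = 0.56 * sqrt(48.3)
= 0.56 * 6.95
= 3.892 MPa

3.892


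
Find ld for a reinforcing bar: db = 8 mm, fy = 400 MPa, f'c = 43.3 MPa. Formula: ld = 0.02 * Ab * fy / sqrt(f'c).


Ab = pi * 8^2 / 4 = 50.265 mm2
ld = 0.02 * 50.265 * 400 / sqrt(43.3)
= 61.1 mm

61.1


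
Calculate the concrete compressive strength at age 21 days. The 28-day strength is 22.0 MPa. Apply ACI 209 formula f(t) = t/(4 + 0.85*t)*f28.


f(21) = 21 / (4 + 0.85 * 21) * 22.0
= 21 / 21.85 * 22.0
= 21.14 MPa

21.14


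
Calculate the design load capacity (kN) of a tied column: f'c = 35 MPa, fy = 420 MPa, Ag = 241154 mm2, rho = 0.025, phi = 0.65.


Ast = rho * Ag = 0.025 * 241154 = 6028.85 mm2
phi*Pn = 0.65 * 0.80 * (0.85 * 35 * (241154 - 6028.85) + 420 * 6028.85) / 1000
= 4954.09 kN

4954.09


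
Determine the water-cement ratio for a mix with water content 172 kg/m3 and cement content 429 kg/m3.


w/c = water / cement
w/c = 172 / 429 = 0.401

0.401


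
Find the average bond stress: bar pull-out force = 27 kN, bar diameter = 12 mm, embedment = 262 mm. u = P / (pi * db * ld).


u = P / (pi * db * ld)
= 27 * 1000 / (pi * 12 * 262)
= 2.734 MPa

2.734


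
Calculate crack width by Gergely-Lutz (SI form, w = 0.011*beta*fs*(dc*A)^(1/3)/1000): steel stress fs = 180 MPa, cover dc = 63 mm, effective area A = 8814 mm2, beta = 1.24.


w = 0.011 * beta * fs * (dc * A)^(1/3) / 1000
= 0.011 * 1.24 * 180 * (63 * 8814)^(1/3) / 1000
= 0.202 mm

0.202


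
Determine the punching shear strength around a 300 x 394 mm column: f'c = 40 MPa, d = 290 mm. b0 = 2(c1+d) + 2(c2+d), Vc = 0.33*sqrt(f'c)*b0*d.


b0 = 2*(300 + 290) + 2*(394 + 290) = 2548 mm
Vc = 0.33 * sqrt(40) * 2548 * 290 / 1000
= 1542.2 kN

1542.2


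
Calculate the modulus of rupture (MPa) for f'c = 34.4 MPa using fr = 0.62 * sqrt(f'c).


fr = 0.62 * sqrt(34.4)
= 3.636 MPa

3.636


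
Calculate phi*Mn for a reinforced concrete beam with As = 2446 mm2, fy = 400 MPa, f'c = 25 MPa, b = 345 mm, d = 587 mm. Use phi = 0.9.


a = As * fy / (0.85 * f'c * b)
= 2446 * 400 / (0.85 * 25 * 345)
= 133.4561 mm
Mn = As * fy * (d - a/2) / 10^6
= 509.0341 kN-m
phi*Mn = 0.9 * 509.0341 = 458.13 kN-m

458.13


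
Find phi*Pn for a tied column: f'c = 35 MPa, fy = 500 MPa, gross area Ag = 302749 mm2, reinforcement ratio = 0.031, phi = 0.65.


Ast = rho * Ag = 0.031 * 302749 = 9385.219 mm2
phi*Pn = 0.65 * 0.80 * (0.85 * 35 * (302749 - 9385.219) + 500 * 9385.219) / 1000
= 6978.49 kN

6978.49


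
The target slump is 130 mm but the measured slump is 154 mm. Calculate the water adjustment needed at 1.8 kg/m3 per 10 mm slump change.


Difference = 130 - 154 = -24 mm
Water adjustment = -24 * 1.8 / 10 = -4.3 kg/m3

-4.3


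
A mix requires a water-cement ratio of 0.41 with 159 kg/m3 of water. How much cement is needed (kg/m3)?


Cement = water / (w/c)
= 159 / 0.41
= 387.8 kg/m3

387.8


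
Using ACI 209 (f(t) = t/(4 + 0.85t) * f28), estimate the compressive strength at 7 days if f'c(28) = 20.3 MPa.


f(7) = 7 / (4 + 0.85 * 7) * 20.3
= 7 / 9.95 * 20.3
= 14.28 MPa

14.28


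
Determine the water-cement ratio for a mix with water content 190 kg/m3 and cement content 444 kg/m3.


w/c = water / cement
w/c = 190 / 444 = 0.428

0.428


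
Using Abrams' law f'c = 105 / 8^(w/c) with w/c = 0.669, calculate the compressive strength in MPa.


f'c = 105 / 8^0.669
= 105 / 4.019
= 26.12 MPa

26.12


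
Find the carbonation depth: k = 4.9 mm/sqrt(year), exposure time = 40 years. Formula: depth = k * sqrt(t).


depth = k * sqrt(t)
= 4.9 * sqrt(40)
= 30.99 mm

30.99


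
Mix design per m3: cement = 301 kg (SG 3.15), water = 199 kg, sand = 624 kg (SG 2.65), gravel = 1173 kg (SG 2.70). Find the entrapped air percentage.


Vol cement = 301 / (3.15 * 1000) = 0.095556 m3
Vol water = 199 / 1000 = 0.199 m3
Vol sand = 624 / (2.65 * 1000) = 0.235472 m3
Vol gravel = 1173 / (2.70 * 1000) = 0.434444 m3
Total solid + water volume = 0.964472 m3
Air = (1 - 0.964472) * 100 = 3.55%

3.55


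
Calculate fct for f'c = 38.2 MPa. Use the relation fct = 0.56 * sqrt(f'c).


fct = 0.56 * sqrt(38.2)
= 0.56 * 6.181
= 3.461 MPa

3.461


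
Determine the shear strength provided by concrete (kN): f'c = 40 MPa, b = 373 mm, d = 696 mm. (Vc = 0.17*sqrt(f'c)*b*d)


Vc = 0.17 * sqrt(40) * 373 * 696 / 1000
= 279.12 kN

279.12


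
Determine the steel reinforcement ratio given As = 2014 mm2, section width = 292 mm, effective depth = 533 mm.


rho = As / (b * d)
= 2014 / (292 * 533)
= 0.0129

0.0129


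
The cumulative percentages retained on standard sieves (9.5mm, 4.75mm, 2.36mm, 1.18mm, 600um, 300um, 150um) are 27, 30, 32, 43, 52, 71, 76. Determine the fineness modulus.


FM = sum(cumulative % retained) / 100
= 331 / 100
= 3.31

3.31


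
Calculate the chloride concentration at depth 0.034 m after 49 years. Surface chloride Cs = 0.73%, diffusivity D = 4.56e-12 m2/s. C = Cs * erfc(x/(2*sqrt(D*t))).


t_seconds = 49 * 365.25 * 24 * 3600 = 1546322400.0 s
arg = 0.034 / (2 * sqrt(4.56e-12 * 1546322400.0))
= 0.2024
erfc(0.2024) = 0.7746
C = 0.73 * 0.7746 = 0.5655%

0.5655


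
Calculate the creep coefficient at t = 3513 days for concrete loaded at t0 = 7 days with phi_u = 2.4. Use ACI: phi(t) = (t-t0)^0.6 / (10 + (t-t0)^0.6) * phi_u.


dt = 3513 - 7 = 3506
phi = 3506^0.6 / (10 + 3506^0.6) * 2.4
= 2.233

2.233


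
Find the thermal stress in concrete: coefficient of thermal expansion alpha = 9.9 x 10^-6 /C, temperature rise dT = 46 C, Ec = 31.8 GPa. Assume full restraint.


sigma = alpha * dT * Ec
= 9.9e-6 * 46 * 31.8 * 1000
= 14.482 MPa

14.482


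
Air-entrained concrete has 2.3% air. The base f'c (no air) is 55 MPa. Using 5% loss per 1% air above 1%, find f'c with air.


Strength loss = (2.3 - 1) * 5 = 6.5%
f'c = 55 * (1 - 6.5/100)
= 51.43 MPa

51.43


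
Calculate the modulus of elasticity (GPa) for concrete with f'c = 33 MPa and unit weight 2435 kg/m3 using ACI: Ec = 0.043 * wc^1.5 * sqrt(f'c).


Ec = 0.043 * 2435^1.5 * sqrt(33) / 1000
= 29.68 GPa

29.68


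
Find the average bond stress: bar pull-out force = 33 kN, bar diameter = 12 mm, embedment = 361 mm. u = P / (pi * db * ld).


u = P / (pi * db * ld)
= 33 * 1000 / (pi * 12 * 361)
= 2.425 MPa

2.425


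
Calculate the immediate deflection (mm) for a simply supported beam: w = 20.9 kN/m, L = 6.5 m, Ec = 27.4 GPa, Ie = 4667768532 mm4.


Convert: L = 6.5 m = 6500 mm, Ec = 27.4 GPa = 27400 MPa
delta = 5 * 20.9 * 6500^4 / (384 * 27400 * 4667768532)
= 3.8 mm

3.8


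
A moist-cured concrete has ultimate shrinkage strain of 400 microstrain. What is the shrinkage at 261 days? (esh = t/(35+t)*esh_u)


esh(261) = 261 / (35 + 261) * 400
= 261 / 296 * 400
= 352.7 microstrain

352.7


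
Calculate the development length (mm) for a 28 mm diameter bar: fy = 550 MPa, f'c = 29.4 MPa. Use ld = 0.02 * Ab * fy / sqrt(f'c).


Ab = pi * 28^2 / 4 = 615.752 mm2
ld = 0.02 * 615.752 * 550 / sqrt(29.4)
= 1249.2 mm

1249.2


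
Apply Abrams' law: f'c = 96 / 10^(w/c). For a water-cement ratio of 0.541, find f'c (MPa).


f'c = 96 / 10^0.541
= 96 / 3.475
= 27.62 MPa

27.62


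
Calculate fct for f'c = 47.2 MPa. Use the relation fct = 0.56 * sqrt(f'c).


fct = 0.56 * sqrt(47.2)
= 0.56 * 6.87
= 3.847 MPa

3.847


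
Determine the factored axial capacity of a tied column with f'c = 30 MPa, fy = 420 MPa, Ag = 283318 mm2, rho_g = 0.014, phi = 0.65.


Ast = rho * Ag = 0.014 * 283318 = 3966.452 mm2
phi*Pn = 0.65 * 0.80 * (0.85 * 30 * (283318 - 3966.452) + 420 * 3966.452) / 1000
= 4570.47 kN

4570.47


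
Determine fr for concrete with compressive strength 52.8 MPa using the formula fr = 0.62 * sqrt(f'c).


fr = 0.62 * sqrt(52.8)
= 4.505 MPa

4.505


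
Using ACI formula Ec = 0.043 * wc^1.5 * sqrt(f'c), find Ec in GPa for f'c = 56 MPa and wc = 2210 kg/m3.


Ec = 0.043 * 2210^1.5 * sqrt(56) / 1000
= 33.43 GPa

33.43


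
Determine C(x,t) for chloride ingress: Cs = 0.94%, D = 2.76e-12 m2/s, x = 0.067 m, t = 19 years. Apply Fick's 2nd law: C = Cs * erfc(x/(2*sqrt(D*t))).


t_seconds = 19 * 365.25 * 24 * 3600 = 599594400.0 s
arg = 0.067 / (2 * sqrt(2.76e-12 * 599594400.0))
= 0.8235
erfc(0.8235) = 0.2442
C = 0.94 * 0.2442 = 0.2295%

0.2295


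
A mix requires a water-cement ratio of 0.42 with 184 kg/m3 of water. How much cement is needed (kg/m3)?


Cement = water / (w/c)
= 184 / 0.42
= 438.1 kg/m3

438.1


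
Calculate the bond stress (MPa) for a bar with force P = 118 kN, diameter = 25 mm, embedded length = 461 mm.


u = P / (pi * db * ld)
= 118 * 1000 / (pi * 25 * 461)
= 3.259 MPa

3.259


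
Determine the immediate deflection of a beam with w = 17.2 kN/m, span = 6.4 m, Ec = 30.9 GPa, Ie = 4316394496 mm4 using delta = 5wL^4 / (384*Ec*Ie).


Convert: L = 6.4 m = 6400 mm, Ec = 30.9 GPa = 30900 MPa
delta = 5 * 17.2 * 6400^4 / (384 * 30900 * 4316394496)
= 2.82 mm

2.82


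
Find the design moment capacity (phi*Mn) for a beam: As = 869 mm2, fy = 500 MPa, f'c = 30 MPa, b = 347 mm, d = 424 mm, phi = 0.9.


a = As * fy / (0.85 * f'c * b)
= 869 * 500 / (0.85 * 30 * 347)
= 49.1044 mm
Mn = As * fy * (d - a/2) / 10^6
= 173.5601 kN-m
phi*Mn = 0.9 * 173.5601 = 156.2 kN-m

156.2


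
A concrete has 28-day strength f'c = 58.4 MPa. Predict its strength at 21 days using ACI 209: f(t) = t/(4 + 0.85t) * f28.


f(21) = 21 / (4 + 0.85 * 21) * 58.4
= 21 / 21.85 * 58.4
= 56.13 MPa

56.13


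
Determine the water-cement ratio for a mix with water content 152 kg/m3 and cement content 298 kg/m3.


w/c = water / cement
w/c = 152 / 298 = 0.51

0.51


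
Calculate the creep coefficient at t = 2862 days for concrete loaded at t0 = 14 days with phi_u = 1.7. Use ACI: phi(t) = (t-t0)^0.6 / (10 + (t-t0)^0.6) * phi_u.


dt = 2862 - 14 = 2848
phi = 2848^0.6 / (10 + 2848^0.6) * 1.7
= 1.567

1.567


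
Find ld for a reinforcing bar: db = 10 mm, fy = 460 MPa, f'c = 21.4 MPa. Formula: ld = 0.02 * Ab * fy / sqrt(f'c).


Ab = pi * 10^2 / 4 = 78.54 mm2
ld = 0.02 * 78.54 * 460 / sqrt(21.4)
= 156.2 mm

156.2


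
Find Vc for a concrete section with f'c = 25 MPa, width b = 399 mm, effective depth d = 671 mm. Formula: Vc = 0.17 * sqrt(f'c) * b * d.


Vc = 0.17 * sqrt(25) * 399 * 671 / 1000
= 227.57 kN

227.57


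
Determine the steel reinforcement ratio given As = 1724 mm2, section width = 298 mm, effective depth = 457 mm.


rho = As / (b * d)
= 1724 / (298 * 457)
= 0.0127

0.0127


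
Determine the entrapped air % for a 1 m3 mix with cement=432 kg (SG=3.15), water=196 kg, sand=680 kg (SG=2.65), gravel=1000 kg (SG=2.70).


Vol cement = 432 / (3.15 * 1000) = 0.137143 m3
Vol water = 196 / 1000 = 0.196 m3
Vol sand = 680 / (2.65 * 1000) = 0.256604 m3
Vol gravel = 1000 / (2.70 * 1000) = 0.37037 m3
Total solid + water volume = 0.960117 m3
Air = (1 - 0.960117) * 100 = 3.99%

3.99


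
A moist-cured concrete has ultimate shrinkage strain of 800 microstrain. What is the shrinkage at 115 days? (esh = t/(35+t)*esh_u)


esh(115) = 115 / (35 + 115) * 800
= 115 / 150 * 800
= 613.3 microstrain

613.3


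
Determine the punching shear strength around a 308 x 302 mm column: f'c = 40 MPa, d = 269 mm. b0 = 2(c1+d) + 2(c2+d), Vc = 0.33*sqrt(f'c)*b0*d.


b0 = 2*(308 + 269) + 2*(302 + 269) = 2296 mm
Vc = 0.33 * sqrt(40) * 2296 * 269 / 1000
= 1289.05 kN

1289.05


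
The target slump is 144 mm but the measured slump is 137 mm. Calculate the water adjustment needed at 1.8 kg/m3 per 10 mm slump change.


Difference = 144 - 137 = 7 mm
Water adjustment = 7 * 1.8 / 10 = 1.3 kg/m3

1.3


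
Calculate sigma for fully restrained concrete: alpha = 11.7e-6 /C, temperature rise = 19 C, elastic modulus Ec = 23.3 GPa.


sigma = alpha * dT * Ec
= 11.7e-6 * 19 * 23.3 * 1000
= 5.18 MPa

5.18


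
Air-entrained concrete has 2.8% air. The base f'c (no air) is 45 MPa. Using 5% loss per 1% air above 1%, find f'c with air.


Strength loss = (2.8 - 1) * 5 = 9.0%
f'c = 45 * (1 - 9.0/100)
= 40.95 MPa

40.95


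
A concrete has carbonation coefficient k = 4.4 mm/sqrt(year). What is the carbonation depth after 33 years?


depth = k * sqrt(t)
= 4.4 * sqrt(33)
= 25.28 mm

25.28


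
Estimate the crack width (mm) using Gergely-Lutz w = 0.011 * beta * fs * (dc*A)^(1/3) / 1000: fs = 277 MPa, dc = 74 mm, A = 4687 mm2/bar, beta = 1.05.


w = 0.011 * beta * fs * (dc * A)^(1/3) / 1000
= 0.011 * 1.05 * 277 * (74 * 4687)^(1/3) / 1000
= 0.225 mm

0.225


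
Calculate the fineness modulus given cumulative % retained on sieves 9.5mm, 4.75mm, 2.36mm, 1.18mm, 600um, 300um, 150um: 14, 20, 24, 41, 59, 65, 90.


FM = sum(cumulative % retained) / 100
= 313 / 100
= 3.13

3.13


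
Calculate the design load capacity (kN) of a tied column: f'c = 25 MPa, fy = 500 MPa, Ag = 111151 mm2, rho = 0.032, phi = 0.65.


Ast = rho * Ag = 0.032 * 111151 = 3556.832 mm2
phi*Pn = 0.65 * 0.80 * (0.85 * 25 * (111151 - 3556.832) + 500 * 3556.832) / 1000
= 2113.69 kN

2113.69


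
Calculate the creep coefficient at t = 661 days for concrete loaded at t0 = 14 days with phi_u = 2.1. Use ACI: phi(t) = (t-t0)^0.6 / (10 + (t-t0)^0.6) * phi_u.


dt = 661 - 14 = 647
phi = 647^0.6 / (10 + 647^0.6) * 2.1
= 1.742

1.742


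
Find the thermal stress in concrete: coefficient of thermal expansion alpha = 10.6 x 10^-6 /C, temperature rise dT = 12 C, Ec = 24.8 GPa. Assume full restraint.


sigma = alpha * dT * Ec
= 10.6e-6 * 12 * 24.8 * 1000
= 3.155 MPa

3.155


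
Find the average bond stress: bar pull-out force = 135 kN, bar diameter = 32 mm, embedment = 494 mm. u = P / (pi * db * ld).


u = P / (pi * db * ld)
= 135 * 1000 / (pi * 32 * 494)
= 2.718 MPa

2.718


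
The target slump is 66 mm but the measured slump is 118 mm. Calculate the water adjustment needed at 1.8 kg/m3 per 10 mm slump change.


Difference = 66 - 118 = -52 mm
Water adjustment = -52 * 1.8 / 10 = -9.4 kg/m3

-9.4


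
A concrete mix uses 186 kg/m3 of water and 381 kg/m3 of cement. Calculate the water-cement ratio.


w/c = water / cement
w/c = 186 / 381 = 0.488

0.488


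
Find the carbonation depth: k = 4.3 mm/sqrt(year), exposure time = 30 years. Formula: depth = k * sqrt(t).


depth = k * sqrt(t)
= 4.3 * sqrt(30)
= 23.55 mm

23.55


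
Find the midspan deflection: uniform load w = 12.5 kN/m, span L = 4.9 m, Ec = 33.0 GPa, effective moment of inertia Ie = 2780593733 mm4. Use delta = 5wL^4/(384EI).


Convert: L = 4.9 m = 4900 mm, Ec = 33.0 GPa = 33000 MPa
delta = 5 * 12.5 * 4900^4 / (384 * 33000 * 2780593733)
= 1.02 mm

1.02


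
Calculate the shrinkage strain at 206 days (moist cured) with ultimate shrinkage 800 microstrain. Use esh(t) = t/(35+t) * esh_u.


esh(206) = 206 / (35 + 206) * 800
= 206 / 241 * 800
= 683.8 microstrain

683.8


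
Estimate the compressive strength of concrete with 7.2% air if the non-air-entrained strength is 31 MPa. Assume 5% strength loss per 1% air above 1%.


Strength loss = (7.2 - 1) * 5 = 31.0%
f'c = 31 * (1 - 31.0/100)
= 21.39 MPa

21.39


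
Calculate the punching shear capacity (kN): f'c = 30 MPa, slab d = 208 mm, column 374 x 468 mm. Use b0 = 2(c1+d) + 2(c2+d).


b0 = 2*(374 + 208) + 2*(468 + 208) = 2516 mm
Vc = 0.33 * sqrt(30) * 2516 * 208 / 1000
= 945.91 kN

945.91


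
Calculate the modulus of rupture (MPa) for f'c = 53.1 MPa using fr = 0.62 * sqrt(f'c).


fr = 0.62 * sqrt(53.1)
= 4.518 MPa

4.518


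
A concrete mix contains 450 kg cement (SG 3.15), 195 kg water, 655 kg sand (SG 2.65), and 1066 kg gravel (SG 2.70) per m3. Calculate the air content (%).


Vol cement = 450 / (3.15 * 1000) = 0.142857 m3
Vol water = 195 / 1000 = 0.195 m3
Vol sand = 655 / (2.65 * 1000) = 0.24717 m3
Vol gravel = 1066 / (2.70 * 1000) = 0.394815 m3
Total solid + water volume = 0.979842 m3
Air = (1 - 0.979842) * 100 = 2.02%

2.02


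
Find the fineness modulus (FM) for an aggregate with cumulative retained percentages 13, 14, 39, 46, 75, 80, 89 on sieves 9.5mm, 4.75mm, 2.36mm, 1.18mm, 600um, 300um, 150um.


FM = sum(cumulative % retained) / 100
= 356 / 100
= 3.56

3.56


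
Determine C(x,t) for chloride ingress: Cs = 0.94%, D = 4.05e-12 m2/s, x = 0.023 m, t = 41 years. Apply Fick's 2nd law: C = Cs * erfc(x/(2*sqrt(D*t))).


t_seconds = 41 * 365.25 * 24 * 3600 = 1293861600.0 s
arg = 0.023 / (2 * sqrt(4.05e-12 * 1293861600.0))
= 0.1589
erfc(0.1589) = 0.8222
C = 0.94 * 0.8222 = 0.7729%

0.7729


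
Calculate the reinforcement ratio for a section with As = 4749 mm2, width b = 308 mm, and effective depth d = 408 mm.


rho = As / (b * d)
= 4749 / (308 * 408)
= 0.0378

0.0378


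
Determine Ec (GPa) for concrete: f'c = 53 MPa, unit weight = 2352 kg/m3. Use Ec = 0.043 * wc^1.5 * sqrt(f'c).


Ec = 0.043 * 2352^1.5 * sqrt(53) / 1000
= 35.71 GPa

35.71


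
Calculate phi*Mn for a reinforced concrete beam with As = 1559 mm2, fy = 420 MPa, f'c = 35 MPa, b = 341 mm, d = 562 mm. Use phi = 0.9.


a = As * fy / (0.85 * f'c * b)
= 1559 * 420 / (0.85 * 35 * 341)
= 64.5437 mm
Mn = As * fy * (d - a/2) / 10^6
= 346.8554 kN-m
phi*Mn = 0.9 * 346.8554 = 312.17 kN-m

312.17


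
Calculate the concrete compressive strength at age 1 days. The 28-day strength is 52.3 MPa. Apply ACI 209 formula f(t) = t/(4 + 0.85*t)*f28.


f(1) = 1 / (4 + 0.85 * 1) * 52.3
= 1 / 4.85 * 52.3
= 10.78 MPa

10.78


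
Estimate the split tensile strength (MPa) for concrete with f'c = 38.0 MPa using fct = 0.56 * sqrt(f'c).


fct = 0.56 * sqrt(38.0)
= 0.56 * 6.164
= 3.452 MPa

3.452


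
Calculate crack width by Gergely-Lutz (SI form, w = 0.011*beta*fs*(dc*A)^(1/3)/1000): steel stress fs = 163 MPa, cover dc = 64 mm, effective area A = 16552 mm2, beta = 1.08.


w = 0.011 * beta * fs * (dc * A)^(1/3) / 1000
= 0.011 * 1.08 * 163 * (64 * 16552)^(1/3) / 1000
= 0.197 mm

0.197


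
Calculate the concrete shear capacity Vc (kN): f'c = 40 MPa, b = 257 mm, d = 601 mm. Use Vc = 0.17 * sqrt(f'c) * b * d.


Vc = 0.17 * sqrt(40) * 257 * 601 / 1000
= 166.07 kN

166.07


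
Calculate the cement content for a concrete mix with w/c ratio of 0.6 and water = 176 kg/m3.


Cement = water / (w/c)
= 176 / 0.6
= 293.3 kg/m3

293.3


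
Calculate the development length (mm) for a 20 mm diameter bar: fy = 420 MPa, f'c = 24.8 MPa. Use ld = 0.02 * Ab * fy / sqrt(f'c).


Ab = pi * 20^2 / 4 = 314.159 mm2
ld = 0.02 * 314.159 * 420 / sqrt(24.8)
= 529.9 mm

529.9


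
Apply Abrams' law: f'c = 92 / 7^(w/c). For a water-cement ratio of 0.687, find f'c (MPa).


f'c = 92 / 7^0.687
= 92 / 3.807
= 24.17 MPa

24.17


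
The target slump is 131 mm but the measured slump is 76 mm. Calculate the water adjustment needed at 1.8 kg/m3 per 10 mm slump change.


Difference = 131 - 76 = 55 mm
Water adjustment = 55 * 1.8 / 10 = 9.9 kg/m3

9.9


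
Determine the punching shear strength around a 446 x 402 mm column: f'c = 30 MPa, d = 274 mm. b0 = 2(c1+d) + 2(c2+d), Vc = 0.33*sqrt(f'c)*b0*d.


b0 = 2*(446 + 274) + 2*(402 + 274) = 2792 mm
Vc = 0.33 * sqrt(30) * 2792 * 274 / 1000
= 1382.74 kN

1382.74


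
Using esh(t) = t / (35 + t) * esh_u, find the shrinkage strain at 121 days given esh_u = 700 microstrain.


esh(121) = 121 / (35 + 121) * 700
= 121 / 156 * 700
= 542.9 microstrain

542.9


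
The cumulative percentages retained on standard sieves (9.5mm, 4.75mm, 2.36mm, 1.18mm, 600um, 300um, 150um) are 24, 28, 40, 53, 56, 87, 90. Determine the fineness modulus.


FM = sum(cumulative % retained) / 100
= 378 / 100
= 3.78

3.78


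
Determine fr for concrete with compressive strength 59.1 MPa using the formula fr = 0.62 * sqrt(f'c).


fr = 0.62 * sqrt(59.1)
= 4.766 MPa

4.766


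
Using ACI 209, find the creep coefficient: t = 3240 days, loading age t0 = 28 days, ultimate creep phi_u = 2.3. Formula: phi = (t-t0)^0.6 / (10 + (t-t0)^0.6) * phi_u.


dt = 3240 - 28 = 3212
phi = 3212^0.6 / (10 + 3212^0.6) * 2.3
= 2.132

2.132


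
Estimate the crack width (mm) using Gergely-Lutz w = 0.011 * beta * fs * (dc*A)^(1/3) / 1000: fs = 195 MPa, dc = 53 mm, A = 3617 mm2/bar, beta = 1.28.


w = 0.011 * beta * fs * (dc * A)^(1/3) / 1000
= 0.011 * 1.28 * 195 * (53 * 3617)^(1/3) / 1000
= 0.158 mm

0.158


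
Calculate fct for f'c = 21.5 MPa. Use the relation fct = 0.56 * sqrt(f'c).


fct = 0.56 * sqrt(21.5)
= 0.56 * 4.637
= 2.597 MPa

2.597


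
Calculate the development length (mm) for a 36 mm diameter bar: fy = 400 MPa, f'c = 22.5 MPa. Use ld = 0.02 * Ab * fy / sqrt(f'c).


Ab = pi * 36^2 / 4 = 1017.876 mm2
ld = 0.02 * 1017.876 * 400 / sqrt(22.5)
= 1716.7 mm

1716.7


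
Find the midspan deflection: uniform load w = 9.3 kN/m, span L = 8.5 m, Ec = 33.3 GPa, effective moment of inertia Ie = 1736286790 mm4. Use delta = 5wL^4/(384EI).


Convert: L = 8.5 m = 8500 mm, Ec = 33.3 GPa = 33300 MPa
delta = 5 * 9.3 * 8500^4 / (384 * 33300 * 1736286790)
= 10.93 mm

10.93


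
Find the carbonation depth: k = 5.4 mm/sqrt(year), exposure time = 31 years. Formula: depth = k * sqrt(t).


depth = k * sqrt(t)
= 5.4 * sqrt(31)
= 30.07 mm

30.07


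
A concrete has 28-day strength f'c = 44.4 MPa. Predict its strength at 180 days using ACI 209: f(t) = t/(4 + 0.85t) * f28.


f(180) = 180 / (4 + 0.85 * 180) * 44.4
= 180 / 157.0 * 44.4
= 50.9 MPa

50.9


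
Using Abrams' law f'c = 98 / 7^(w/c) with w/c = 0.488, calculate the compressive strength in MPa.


f'c = 98 / 7^0.488
= 98 / 2.585
= 37.92 MPa

37.92


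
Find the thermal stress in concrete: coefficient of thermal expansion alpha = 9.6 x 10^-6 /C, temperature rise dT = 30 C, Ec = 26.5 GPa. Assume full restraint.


sigma = alpha * dT * Ec
= 9.6e-6 * 30 * 26.5 * 1000
= 7.632 MPa

7.632


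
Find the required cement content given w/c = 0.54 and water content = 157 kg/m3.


Cement = water / (w/c)
= 157 / 0.54
= 290.7 kg/m3

290.7


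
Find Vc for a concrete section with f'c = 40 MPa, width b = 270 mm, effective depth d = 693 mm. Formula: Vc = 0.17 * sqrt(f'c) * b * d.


Vc = 0.17 * sqrt(40) * 270 * 693 / 1000
= 201.18 kN

201.18


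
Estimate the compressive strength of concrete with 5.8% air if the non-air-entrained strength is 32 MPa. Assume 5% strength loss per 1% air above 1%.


Strength loss = (5.8 - 1) * 5 = 24.0%
f'c = 32 * (1 - 24.0/100)
= 24.32 MPa

24.32


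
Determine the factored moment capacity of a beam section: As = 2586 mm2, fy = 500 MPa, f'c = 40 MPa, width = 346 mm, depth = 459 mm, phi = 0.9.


a = As * fy / (0.85 * f'c * b)
= 2586 * 500 / (0.85 * 40 * 346)
= 109.9116 mm
Mn = As * fy * (d - a/2) / 10^6
= 522.4292 kN-m
phi*Mn = 0.9 * 522.4292 = 470.19 kN-m

470.19


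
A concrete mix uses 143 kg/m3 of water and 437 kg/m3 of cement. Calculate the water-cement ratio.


w/c = water / cement
w/c = 143 / 437 = 0.327

0.327


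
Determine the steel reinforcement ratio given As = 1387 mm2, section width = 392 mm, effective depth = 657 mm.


rho = As / (b * d)
= 1387 / (392 * 657)
= 0.0054

0.0054


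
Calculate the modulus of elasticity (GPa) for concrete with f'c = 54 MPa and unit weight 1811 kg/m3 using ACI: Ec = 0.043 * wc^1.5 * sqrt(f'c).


Ec = 0.043 * 1811^1.5 * sqrt(54) / 1000
= 24.35 GPa

24.35


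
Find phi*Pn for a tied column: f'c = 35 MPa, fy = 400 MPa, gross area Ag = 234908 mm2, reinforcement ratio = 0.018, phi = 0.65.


Ast = rho * Ag = 0.018 * 234908 = 4228.344 mm2
phi*Pn = 0.65 * 0.80 * (0.85 * 35 * (234908 - 4228.344) + 400 * 4228.344) / 1000
= 4448.11 kN

4448.11


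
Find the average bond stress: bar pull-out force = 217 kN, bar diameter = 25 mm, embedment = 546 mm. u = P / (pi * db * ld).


u = P / (pi * db * ld)
= 217 * 1000 / (pi * 25 * 546)
= 5.06 MPa

5.06


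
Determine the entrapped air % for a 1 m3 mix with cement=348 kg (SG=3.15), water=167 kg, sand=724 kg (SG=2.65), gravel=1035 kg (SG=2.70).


Vol cement = 348 / (3.15 * 1000) = 0.110476 m3
Vol water = 167 / 1000 = 0.167 m3
Vol sand = 724 / (2.65 * 1000) = 0.273208 m3
Vol gravel = 1035 / (2.70 * 1000) = 0.383333 m3
Total solid + water volume = 0.934017 m3
Air = (1 - 0.934017) * 100 = 6.6%

6.6


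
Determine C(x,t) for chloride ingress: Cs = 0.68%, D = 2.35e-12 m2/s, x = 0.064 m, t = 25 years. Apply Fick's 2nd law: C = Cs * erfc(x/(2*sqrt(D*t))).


t_seconds = 25 * 365.25 * 24 * 3600 = 788940000.0 s
arg = 0.064 / (2 * sqrt(2.35e-12 * 788940000.0))
= 0.7432
erfc(0.7432) = 0.2933
C = 0.68 * 0.2933 = 0.1994%

0.1994


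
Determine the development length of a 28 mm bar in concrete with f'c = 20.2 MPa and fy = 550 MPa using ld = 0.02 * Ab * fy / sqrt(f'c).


Ab = pi * 28^2 / 4 = 615.752 mm2
ld = 0.02 * 615.752 * 550 / sqrt(20.2)
= 1507.0 mm

1507.0


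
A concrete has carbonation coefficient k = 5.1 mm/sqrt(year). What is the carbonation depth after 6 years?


depth = k * sqrt(t)
= 5.1 * sqrt(6)
= 12.49 mm

12.49


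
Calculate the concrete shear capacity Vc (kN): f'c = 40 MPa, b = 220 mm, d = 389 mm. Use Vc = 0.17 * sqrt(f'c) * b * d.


Vc = 0.17 * sqrt(40) * 220 * 389 / 1000
= 92.01 kN

92.01


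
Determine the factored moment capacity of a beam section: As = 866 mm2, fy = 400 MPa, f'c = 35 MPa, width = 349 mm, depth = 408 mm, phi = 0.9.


a = As * fy / (0.85 * f'c * b)
= 866 * 400 / (0.85 * 35 * 349)
= 33.363 mm
Mn = As * fy * (d - a/2) / 10^6
= 135.5527 kN-m
phi*Mn = 0.9 * 135.5527 = 122.0 kN-m

122.0


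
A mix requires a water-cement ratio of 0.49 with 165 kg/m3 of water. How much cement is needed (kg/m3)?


Cement = water / (w/c)
= 165 / 0.49
= 336.7 kg/m3

336.7


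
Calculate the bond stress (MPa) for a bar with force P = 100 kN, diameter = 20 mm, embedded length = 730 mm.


u = P / (pi * db * ld)
= 100 * 1000 / (pi * 20 * 730)
= 2.18 MPa

2.18


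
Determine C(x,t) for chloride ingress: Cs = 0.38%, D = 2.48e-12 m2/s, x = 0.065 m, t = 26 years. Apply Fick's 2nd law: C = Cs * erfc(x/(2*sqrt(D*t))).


t_seconds = 26 * 365.25 * 24 * 3600 = 820497600.0 s
arg = 0.065 / (2 * sqrt(2.48e-12 * 820497600.0))
= 0.7205
erfc(0.7205) = 0.3082
C = 0.38 * 0.3082 = 0.1171%

0.1171


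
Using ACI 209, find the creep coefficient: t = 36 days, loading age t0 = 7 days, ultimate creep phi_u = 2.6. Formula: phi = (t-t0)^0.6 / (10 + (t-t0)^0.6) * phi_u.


dt = 36 - 7 = 29
phi = 29^0.6 / (10 + 29^0.6) * 2.6
= 1.118

1.118


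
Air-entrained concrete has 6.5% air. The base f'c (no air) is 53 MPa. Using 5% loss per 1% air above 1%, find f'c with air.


Strength loss = (6.5 - 1) * 5 = 27.5%
f'c = 53 * (1 - 27.5/100)
= 38.42 MPa

38.42


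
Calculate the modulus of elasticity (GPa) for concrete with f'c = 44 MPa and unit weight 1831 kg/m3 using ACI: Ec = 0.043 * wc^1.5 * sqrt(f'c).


Ec = 0.043 * 1831^1.5 * sqrt(44) / 1000
= 22.35 GPa

22.35


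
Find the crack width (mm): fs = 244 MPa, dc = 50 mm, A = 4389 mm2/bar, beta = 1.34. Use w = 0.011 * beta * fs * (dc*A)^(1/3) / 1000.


w = 0.011 * beta * fs * (dc * A)^(1/3) / 1000
= 0.011 * 1.34 * 244 * (50 * 4389)^(1/3) / 1000
= 0.217 mm

0.217


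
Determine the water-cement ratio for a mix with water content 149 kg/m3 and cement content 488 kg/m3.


w/c = water / cement
w/c = 149 / 488 = 0.305

0.305


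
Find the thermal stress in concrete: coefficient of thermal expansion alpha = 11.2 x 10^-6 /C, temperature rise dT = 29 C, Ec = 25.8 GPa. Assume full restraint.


sigma = alpha * dT * Ec
= 11.2e-6 * 29 * 25.8 * 1000
= 8.38 MPa

8.38


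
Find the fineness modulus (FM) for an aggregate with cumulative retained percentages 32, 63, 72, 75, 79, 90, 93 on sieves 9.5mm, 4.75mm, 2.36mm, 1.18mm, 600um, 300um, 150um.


FM = sum(cumulative % retained) / 100
= 504 / 100
= 5.04

5.04


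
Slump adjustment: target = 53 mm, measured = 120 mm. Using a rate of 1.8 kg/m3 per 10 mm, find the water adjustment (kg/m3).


Difference = 53 - 120 = -67 mm
Water adjustment = -67 * 1.8 / 10 = -12.1 kg/m3

-12.1


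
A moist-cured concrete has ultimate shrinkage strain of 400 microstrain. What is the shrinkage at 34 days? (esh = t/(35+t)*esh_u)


esh(34) = 34 / (35 + 34) * 400
= 34 / 69 * 400
= 197.1 microstrain

197.1


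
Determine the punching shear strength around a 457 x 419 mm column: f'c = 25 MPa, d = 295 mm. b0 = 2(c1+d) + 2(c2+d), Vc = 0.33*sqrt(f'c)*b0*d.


b0 = 2*(457 + 295) + 2*(419 + 295) = 2932 mm
Vc = 0.33 * sqrt(25) * 2932 * 295 / 1000
= 1427.15 kN

1427.15
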